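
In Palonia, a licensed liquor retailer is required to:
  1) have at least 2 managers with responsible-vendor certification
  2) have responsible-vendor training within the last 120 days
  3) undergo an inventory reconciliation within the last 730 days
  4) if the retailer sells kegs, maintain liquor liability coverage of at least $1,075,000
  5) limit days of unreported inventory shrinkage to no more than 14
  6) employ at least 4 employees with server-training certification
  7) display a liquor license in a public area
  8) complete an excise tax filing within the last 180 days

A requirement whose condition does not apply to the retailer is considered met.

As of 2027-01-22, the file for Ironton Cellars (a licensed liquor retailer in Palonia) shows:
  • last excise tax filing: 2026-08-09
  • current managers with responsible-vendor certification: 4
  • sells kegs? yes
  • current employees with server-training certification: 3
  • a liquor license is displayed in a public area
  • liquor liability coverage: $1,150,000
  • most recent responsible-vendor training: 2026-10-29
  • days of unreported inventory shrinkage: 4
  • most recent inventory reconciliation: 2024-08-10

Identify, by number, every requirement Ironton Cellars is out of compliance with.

1. managers with responsible-vendor certification 4 ≥ 2 → met
2. responsible-vendor training 85 days ago vs limit 120 → met
3. inventory reconciliation 895 days ago vs limit 730 → not met
4. condition 'sells kegs' holds; liquor liability coverage $1,150,000 ≥ $1,075,000 → met
5. days of unreported inventory shrinkage 4 ≤ 14 → met
6. employees with server-training certification 3 < 4 → not met
7. liquor license present → met
8. excise tax filing 166 days ago vs limit 180 → met
Not met: 3, 6

3, 6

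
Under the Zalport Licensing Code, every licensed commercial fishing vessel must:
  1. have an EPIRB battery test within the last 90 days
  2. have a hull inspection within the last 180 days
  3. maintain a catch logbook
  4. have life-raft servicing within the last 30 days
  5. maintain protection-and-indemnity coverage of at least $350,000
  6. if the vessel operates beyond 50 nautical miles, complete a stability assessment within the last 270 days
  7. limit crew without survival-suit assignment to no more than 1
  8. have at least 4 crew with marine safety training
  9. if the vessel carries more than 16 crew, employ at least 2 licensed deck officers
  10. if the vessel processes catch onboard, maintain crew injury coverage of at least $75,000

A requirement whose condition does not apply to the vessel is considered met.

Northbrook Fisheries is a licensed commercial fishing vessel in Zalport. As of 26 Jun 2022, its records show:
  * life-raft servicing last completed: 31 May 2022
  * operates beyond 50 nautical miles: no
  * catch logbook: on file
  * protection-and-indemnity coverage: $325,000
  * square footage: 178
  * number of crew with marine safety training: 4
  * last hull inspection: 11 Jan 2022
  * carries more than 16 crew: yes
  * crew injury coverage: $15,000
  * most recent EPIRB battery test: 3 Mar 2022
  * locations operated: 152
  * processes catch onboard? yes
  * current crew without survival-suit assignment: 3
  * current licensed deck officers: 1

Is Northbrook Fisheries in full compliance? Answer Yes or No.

No

1. EPIRB battery test 115 days ago vs limit 90 → not met
2. hull inspection 166 days ago vs limit 180 → met
3. catch logbook present → met
4. life-raft servicing 26 days ago vs limit 30 → met
5. protection-and-indemnity coverage $325,000 < $350,000 → not met
6. condition 'operates beyond 50 nautical miles' does not hold → requirement n/a → met
7. crew without survival-suit assignment 3 > 1 → not met
8. crew with marine safety training 4 ≥ 4 → met
9. condition 'carries more than 16 crew' holds; licensed deck officers 1 < 2 → not met
10. condition 'processes catch onboard' holds; crew injury coverage $15,000 < $75,000 → not met
Not met: 1, 5, 7, 9, 10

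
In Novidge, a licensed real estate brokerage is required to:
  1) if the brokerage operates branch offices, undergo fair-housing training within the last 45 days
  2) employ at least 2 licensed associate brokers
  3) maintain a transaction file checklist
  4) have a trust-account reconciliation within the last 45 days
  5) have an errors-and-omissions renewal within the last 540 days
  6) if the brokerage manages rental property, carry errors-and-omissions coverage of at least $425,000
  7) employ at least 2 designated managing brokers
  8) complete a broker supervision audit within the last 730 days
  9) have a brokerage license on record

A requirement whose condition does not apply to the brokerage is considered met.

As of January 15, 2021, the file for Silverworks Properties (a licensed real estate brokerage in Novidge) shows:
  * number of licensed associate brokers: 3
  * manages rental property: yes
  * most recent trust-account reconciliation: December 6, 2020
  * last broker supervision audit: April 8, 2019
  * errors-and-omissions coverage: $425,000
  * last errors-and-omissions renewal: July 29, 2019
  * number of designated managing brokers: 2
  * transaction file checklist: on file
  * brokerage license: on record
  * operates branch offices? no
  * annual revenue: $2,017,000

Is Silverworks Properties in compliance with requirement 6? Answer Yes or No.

Yes

6. condition 'manages rental property' holds; errors-and-omissions coverage $425,000 ≥ $425,000 → met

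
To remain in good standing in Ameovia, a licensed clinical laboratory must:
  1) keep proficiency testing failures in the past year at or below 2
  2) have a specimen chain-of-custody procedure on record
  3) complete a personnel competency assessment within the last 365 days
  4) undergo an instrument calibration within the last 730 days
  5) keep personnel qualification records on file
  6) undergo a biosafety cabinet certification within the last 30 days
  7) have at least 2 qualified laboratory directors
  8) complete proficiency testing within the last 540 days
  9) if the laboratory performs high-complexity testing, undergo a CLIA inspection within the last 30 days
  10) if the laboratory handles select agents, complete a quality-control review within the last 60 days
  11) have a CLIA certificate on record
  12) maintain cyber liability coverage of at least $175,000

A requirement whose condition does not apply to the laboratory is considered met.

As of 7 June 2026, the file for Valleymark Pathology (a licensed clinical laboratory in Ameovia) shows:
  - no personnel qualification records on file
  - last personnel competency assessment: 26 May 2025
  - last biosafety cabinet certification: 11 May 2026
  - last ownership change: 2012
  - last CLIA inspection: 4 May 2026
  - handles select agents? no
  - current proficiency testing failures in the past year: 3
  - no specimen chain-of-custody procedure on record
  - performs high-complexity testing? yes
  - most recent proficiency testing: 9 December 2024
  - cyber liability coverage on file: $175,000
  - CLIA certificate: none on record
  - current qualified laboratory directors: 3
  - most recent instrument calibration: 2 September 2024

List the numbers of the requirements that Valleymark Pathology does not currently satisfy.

1. proficiency testing failures in the past year 3 > 2 → not met
2. specimen chain-of-custody procedure absent → not met
3. personnel competency assessment 377 days ago vs limit 365 → not met
4. instrument calibration 643 days ago vs limit 730 → met
5. personnel qualification records absent → not met
6. biosafety cabinet certification 27 days ago vs limit 30 → met
7. qualified laboratory directors 3 ≥ 2 → met
8. proficiency testing 545 days ago vs limit 540 → not met
9. condition 'performs high-complexity testing' holds; CLIA inspection 34 days ago vs limit 30 → not met
10. condition 'handles select agents' does not hold → requirement n/a → met
11. CLIA certificate absent → not met
12. cyber liability coverage $175,000 ≥ $175,000 → met
Not met: 1, 2, 3, 5, 8, 9, 11

1, 2, 3, 5, 8, 9, 11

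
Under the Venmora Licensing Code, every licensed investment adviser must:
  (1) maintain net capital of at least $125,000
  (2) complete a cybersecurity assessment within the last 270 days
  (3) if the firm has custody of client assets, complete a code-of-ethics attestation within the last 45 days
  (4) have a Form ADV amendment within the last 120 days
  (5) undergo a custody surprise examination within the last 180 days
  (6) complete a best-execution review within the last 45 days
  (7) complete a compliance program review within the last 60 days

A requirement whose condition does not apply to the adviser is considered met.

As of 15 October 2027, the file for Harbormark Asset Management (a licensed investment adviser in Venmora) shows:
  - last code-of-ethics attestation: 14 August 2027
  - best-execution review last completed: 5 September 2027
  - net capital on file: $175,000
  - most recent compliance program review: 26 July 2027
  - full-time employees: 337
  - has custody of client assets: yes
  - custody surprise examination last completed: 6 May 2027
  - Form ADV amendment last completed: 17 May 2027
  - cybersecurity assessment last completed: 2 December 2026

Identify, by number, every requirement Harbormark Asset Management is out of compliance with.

2, 3, 4, 7

1. net capital $175,000 ≥ $125,000 → met
2. cybersecurity assessment 317 days ago vs limit 270 → not met
3. condition 'has custody of client assets' holds; code-of-ethics attestation 62 days ago vs limit 45 → not met
4. Form ADV amendment 151 days ago vs limit 120 → not met
5. custody surprise examination 162 days ago vs limit 180 → met
6. best-execution review 40 days ago vs limit 45 → met
7. compliance program review 81 days ago vs limit 60 → not met
Not met: 2, 3, 4, 7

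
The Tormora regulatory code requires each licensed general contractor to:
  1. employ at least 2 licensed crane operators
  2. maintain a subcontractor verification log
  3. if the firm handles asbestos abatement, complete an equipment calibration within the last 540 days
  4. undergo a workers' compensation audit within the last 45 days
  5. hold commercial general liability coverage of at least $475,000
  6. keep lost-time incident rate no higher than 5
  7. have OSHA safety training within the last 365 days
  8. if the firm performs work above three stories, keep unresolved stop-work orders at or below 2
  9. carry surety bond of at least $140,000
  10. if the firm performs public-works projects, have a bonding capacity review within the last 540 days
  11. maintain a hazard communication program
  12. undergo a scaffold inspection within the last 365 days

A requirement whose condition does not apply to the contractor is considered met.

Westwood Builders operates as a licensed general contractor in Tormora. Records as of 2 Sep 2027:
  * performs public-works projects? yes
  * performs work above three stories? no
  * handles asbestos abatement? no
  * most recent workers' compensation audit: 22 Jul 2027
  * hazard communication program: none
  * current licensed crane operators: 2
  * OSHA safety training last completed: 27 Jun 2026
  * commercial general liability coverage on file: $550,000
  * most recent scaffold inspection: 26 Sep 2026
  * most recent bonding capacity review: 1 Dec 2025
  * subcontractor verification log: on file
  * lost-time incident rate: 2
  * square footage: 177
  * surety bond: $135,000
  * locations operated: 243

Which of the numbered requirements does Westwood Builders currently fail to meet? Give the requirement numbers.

7, 9, 10, 11

1. licensed crane operators 2 ≥ 2 → met
2. subcontractor verification log present → met
3. condition 'handles asbestos abatement' does not hold → requirement n/a → met
4. workers' compensation audit 42 days ago vs limit 45 → met
5. commercial general liability coverage $550,000 ≥ $475,000 → met
6. lost-time incident rate 2 ≤ 5 → met
7. OSHA safety training 432 days ago vs limit 365 → not met
8. condition 'performs work above three stories' does not hold → requirement n/a → met
9. surety bond $135,000 < $140,000 → not met
10. condition 'performs public-works projects' holds; bonding capacity review 640 days ago vs limit 540 → not met
11. hazard communication program absent → not met
12. scaffold inspection 341 days ago vs limit 365 → met
Not met: 7, 9, 10, 11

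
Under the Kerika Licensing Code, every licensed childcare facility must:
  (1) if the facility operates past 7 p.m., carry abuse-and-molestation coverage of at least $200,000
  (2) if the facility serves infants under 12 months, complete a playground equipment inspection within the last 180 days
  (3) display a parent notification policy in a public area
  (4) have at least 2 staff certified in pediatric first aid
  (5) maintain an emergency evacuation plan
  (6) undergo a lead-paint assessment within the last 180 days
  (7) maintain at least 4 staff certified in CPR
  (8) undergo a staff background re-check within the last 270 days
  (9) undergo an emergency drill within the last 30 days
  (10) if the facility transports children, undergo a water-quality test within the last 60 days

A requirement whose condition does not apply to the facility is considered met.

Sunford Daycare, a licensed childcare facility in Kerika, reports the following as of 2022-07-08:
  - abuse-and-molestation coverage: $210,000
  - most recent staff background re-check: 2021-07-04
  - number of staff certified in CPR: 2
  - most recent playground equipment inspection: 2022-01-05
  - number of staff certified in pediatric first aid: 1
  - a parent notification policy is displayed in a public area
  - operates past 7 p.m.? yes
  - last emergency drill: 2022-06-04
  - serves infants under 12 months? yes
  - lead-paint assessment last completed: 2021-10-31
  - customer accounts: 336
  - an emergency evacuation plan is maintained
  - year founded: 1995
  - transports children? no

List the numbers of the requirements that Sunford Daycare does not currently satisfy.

1. condition 'operates past 7 p.m.' holds; abuse-and-molestation coverage $210,000 ≥ $200,000 → met
2. condition 'serves infants under 12 months' holds; playground equipment inspection 184 days ago vs limit 180 → not met
3. parent notification policy present → met
4. staff certified in pediatric first aid 1 < 2 → not met
5. emergency evacuation plan present → met
6. lead-paint assessment 250 days ago vs limit 180 → not met
7. staff certified in CPR 2 < 4 → not met
8. staff background re-check 369 days ago vs limit 270 → not met
9. emergency drill 34 days ago vs limit 30 → not met
10. condition 'transports children' does not hold → requirement n/a → met
Not met: 2, 4, 6, 7, 8, 9

2, 4, 6, 7, 8, 9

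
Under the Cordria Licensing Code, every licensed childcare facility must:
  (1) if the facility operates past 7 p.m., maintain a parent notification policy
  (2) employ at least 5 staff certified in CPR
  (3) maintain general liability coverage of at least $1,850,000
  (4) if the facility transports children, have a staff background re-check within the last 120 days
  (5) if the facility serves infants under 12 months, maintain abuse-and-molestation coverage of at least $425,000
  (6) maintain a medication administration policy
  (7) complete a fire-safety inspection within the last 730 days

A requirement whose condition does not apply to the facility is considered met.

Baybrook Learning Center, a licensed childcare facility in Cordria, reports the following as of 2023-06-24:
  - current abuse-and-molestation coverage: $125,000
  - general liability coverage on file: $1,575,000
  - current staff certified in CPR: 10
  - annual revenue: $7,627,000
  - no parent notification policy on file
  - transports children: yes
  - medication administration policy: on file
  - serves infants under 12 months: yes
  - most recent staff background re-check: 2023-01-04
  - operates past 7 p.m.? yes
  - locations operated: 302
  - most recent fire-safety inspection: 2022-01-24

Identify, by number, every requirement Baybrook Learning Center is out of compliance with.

1, 3, 4, 5

1. condition 'operates past 7 p.m.' holds; parent notification policy absent → not met
2. staff certified in CPR 10 ≥ 5 → met
3. general liability coverage $1,575,000 < $1,850,000 → not met
4. condition 'transports children' holds; staff background re-check 171 days ago vs limit 120 → not met
5. condition 'serves infants under 12 months' holds; abuse-and-molestation coverage $125,000 < $425,000 → not met
6. medication administration policy present → met
7. fire-safety inspection 516 days ago vs limit 730 → met
Not met: 1, 3, 4, 5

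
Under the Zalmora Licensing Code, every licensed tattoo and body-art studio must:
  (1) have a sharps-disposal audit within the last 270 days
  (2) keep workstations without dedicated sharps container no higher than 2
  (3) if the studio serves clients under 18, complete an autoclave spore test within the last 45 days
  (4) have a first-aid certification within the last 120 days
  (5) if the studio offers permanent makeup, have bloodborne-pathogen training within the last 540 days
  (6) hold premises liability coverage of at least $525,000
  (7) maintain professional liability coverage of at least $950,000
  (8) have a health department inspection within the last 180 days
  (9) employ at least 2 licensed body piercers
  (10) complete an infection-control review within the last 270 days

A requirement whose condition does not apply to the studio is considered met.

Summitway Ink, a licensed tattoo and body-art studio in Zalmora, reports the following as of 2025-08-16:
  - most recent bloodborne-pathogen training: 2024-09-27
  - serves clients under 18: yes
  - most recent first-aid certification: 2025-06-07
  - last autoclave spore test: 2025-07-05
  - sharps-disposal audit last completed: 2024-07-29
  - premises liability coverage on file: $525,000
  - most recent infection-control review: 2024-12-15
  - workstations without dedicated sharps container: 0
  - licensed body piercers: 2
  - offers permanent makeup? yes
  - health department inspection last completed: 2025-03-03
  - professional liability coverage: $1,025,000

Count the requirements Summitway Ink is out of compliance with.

1

1. sharps-disposal audit 383 days ago vs limit 270 → not met
2. workstations without dedicated sharps container 0 ≤ 2 → met
3. condition 'serves clients under 18' holds; autoclave spore test 42 days ago vs limit 45 → met
4. first-aid certification 70 days ago vs limit 120 → met
5. condition 'offers permanent makeup' holds; bloodborne-pathogen training 323 days ago vs limit 540 → met
6. premises liability coverage $525,000 ≥ $525,000 → met
7. professional liability coverage $1,025,000 ≥ $950,000 → met
8. health department inspection 166 days ago vs limit 180 → met
9. licensed body piercers 2 ≥ 2 → met
10. infection-control review 244 days ago vs limit 270 → met
Not met: 1 of 10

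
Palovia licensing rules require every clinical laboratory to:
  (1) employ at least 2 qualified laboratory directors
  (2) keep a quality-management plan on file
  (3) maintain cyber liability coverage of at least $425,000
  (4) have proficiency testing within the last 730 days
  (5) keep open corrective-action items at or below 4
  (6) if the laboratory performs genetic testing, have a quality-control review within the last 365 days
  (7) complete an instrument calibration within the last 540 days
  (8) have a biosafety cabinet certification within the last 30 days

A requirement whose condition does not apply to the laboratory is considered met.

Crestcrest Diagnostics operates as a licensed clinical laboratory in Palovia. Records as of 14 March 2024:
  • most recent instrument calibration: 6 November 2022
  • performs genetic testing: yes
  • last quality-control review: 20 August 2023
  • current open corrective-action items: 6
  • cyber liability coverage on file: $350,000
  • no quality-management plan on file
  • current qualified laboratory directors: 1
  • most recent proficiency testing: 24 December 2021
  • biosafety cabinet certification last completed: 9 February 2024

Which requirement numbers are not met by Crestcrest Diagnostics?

1. qualified laboratory directors 1 < 2 → not met
2. quality-management plan absent → not met
3. cyber liability coverage $350,000 < $425,000 → not met
4. proficiency testing 811 days ago vs limit 730 → not met
5. open corrective-action items 6 > 4 → not met
6. condition 'performs genetic testing' holds; quality-control review 207 days ago vs limit 365 → met
7. instrument calibration 494 days ago vs limit 540 → met
8. biosafety cabinet certification 34 days ago vs limit 30 → not met
Not met: 1, 2, 3, 4, 5, 8

1, 2, 3, 4, 5, 8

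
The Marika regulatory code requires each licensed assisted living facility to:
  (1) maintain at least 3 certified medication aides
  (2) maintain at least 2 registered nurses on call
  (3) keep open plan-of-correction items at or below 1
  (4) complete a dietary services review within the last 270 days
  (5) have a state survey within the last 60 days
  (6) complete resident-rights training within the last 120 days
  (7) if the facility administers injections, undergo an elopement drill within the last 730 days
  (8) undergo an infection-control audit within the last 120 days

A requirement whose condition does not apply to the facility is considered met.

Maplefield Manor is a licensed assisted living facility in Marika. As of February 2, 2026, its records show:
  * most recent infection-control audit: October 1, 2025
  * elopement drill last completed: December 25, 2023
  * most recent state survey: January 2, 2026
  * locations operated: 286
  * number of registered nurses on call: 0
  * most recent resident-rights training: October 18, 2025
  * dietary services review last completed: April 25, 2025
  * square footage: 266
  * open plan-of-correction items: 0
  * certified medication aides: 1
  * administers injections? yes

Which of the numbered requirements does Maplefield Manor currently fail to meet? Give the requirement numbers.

1, 2, 4, 7, 8

1. certified medication aides 1 < 3 → not met
2. registered nurses on call 0 < 2 → not met
3. open plan-of-correction items 0 ≤ 1 → met
4. dietary services review 283 days ago vs limit 270 → not met
5. state survey 31 days ago vs limit 60 → met
6. resident-rights training 107 days ago vs limit 120 → met
7. condition 'administers injections' holds; elopement drill 770 days ago vs limit 730 → not met
8. infection-control audit 124 days ago vs limit 120 → not met
Not met: 1, 2, 4, 7, 8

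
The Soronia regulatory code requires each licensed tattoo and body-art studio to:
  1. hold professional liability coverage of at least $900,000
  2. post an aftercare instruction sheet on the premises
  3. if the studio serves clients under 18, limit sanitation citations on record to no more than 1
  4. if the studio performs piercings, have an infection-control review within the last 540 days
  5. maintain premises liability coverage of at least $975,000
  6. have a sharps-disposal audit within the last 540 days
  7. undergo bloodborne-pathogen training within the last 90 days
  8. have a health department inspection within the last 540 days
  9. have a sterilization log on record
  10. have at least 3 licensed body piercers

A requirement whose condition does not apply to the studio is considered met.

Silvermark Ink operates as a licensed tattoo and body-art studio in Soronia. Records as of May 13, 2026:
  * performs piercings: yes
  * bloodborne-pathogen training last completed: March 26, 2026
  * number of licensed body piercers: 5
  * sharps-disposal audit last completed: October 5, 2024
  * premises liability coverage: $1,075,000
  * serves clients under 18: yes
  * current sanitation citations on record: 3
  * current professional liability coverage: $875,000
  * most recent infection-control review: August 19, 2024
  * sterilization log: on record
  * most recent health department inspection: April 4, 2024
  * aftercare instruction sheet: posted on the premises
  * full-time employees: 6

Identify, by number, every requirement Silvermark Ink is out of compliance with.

1, 3, 4, 6, 8

1. professional liability coverage $875,000 < $900,000 → not met
2. aftercare instruction sheet present → met
3. condition 'serves clients under 18' holds; sanitation citations on record 3 > 1 → not met
4. condition 'performs piercings' holds; infection-control review 632 days ago vs limit 540 → not met
5. premises liability coverage $1,075,000 ≥ $975,000 → met
6. sharps-disposal audit 585 days ago vs limit 540 → not met
7. bloodborne-pathogen training 48 days ago vs limit 90 → met
8. health department inspection 769 days ago vs limit 540 → not met
9. sterilization log present → met
10. licensed body piercers 5 ≥ 3 → met
Not met: 1, 3, 4, 6, 8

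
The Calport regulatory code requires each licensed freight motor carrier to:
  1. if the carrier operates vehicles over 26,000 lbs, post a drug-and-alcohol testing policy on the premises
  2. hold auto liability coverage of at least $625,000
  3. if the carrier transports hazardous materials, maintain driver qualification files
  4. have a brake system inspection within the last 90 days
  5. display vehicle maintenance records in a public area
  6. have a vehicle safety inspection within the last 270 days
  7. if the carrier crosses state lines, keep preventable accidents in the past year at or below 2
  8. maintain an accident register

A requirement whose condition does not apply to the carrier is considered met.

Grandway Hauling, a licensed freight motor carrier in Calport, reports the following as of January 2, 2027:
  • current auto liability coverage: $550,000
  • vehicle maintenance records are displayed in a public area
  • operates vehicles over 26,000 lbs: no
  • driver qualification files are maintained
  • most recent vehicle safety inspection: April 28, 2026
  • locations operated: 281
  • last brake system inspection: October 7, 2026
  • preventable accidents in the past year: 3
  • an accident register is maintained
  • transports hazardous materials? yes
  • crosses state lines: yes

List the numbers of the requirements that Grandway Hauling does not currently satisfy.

2, 7

1. condition 'operates vehicles over 26,000 lbs' does not hold → requirement n/a → met
2. auto liability coverage $550,000 < $625,000 → not met
3. condition 'transports hazardous materials' holds; driver qualification files present → met
4. brake system inspection 87 days ago vs limit 90 → met
5. vehicle maintenance records present → met
6. vehicle safety inspection 249 days ago vs limit 270 → met
7. condition 'crosses state lines' holds; preventable accidents in the past year 3 > 2 → not met
8. accident register present → met
Not met: 2, 7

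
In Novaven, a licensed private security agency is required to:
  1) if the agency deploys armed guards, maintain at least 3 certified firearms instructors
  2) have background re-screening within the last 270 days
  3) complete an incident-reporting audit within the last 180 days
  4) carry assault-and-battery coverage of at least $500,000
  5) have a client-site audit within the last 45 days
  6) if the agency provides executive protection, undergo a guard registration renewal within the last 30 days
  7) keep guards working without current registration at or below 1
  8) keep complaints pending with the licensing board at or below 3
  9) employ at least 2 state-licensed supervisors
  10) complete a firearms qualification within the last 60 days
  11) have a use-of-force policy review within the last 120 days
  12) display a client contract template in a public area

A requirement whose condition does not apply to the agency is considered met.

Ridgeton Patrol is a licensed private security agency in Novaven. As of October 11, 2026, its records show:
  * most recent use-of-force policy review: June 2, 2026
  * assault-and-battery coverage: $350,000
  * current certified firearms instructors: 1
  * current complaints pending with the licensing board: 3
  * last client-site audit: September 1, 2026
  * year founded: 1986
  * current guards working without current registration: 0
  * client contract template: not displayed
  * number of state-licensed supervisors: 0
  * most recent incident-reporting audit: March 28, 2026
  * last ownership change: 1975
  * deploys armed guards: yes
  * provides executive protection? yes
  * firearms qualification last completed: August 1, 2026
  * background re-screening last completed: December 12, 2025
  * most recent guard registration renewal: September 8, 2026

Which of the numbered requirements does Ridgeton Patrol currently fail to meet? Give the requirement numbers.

1, 2, 3, 4, 6, 9, 10, 11, 12

1. condition 'deploys armed guards' holds; certified firearms instructors 1 < 3 → not met
2. background re-screening 303 days ago vs limit 270 → not met
3. incident-reporting audit 197 days ago vs limit 180 → not met
4. assault-and-battery coverage $350,000 < $500,000 → not met
5. client-site audit 40 days ago vs limit 45 → met
6. condition 'provides executive protection' holds; guard registration renewal 33 days ago vs limit 30 → not met
7. guards working without current registration 0 ≤ 1 → met
8. complaints pending with the licensing board 3 ≤ 3 → met
9. state-licensed supervisors 0 < 2 → not met
10. firearms qualification 71 days ago vs limit 60 → not met
11. use-of-force policy review 131 days ago vs limit 120 → not met
12. client contract template absent → not met
Not met: 1, 2, 3, 4, 6, 9, 10, 11, 12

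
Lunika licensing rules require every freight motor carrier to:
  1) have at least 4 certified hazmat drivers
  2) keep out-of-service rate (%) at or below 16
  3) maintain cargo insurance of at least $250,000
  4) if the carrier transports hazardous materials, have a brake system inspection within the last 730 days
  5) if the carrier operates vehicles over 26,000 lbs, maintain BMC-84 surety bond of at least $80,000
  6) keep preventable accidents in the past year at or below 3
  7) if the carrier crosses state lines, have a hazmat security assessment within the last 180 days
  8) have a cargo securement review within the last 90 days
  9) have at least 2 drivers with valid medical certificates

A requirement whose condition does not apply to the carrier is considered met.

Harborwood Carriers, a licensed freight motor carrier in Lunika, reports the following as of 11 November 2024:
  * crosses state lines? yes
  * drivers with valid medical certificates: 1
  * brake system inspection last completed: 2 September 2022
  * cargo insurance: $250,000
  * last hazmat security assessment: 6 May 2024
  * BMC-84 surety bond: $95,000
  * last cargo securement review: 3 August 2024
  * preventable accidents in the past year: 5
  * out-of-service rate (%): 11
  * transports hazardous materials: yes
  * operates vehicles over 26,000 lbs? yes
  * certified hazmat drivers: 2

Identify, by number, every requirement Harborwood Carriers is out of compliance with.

1. certified hazmat drivers 2 < 4 → not met
2. out-of-service rate (%) 11 ≤ 16 → met
3. cargo insurance $250,000 ≥ $250,000 → met
4. condition 'transports hazardous materials' holds; brake system inspection 801 days ago vs limit 730 → not met
5. condition 'operates vehicles over 26,000 lbs' holds; BMC-84 surety bond $95,000 ≥ $80,000 → met
6. preventable accidents in the past year 5 > 3 → not met
7. condition 'crosses state lines' holds; hazmat security assessment 189 days ago vs limit 180 → not met
8. cargo securement review 100 days ago vs limit 90 → not met
9. drivers with valid medical certificates 1 < 2 → not met
Not met: 1, 4, 6, 7, 8, 9

1, 4, 6, 7, 8, 9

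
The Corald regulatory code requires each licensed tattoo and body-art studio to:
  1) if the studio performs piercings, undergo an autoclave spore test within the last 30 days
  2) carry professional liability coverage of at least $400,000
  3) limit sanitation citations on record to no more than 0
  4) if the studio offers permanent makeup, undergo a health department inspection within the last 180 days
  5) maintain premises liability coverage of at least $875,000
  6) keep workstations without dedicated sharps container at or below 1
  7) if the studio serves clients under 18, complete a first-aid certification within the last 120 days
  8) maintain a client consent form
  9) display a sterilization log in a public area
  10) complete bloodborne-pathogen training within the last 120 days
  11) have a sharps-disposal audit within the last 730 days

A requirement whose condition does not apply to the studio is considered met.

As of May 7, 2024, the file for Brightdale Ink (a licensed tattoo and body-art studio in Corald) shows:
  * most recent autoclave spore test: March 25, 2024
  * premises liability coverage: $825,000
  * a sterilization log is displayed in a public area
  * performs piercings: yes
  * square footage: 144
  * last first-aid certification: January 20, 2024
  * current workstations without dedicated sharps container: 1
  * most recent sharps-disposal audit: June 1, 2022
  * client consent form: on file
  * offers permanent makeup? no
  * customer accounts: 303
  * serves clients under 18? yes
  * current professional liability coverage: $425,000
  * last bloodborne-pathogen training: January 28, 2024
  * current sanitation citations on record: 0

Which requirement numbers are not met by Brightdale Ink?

1. condition 'performs piercings' holds; autoclave spore test 43 days ago vs limit 30 → not met
2. professional liability coverage $425,000 ≥ $400,000 → met
3. sanitation citations on record 0 ≤ 0 → met
4. condition 'offers permanent makeup' does not hold → requirement n/a → met
5. premises liability coverage $825,000 < $875,000 → not met
6. workstations without dedicated sharps container 1 ≤ 1 → met
7. condition 'serves clients under 18' holds; first-aid certification 108 days ago vs limit 120 → met
8. client consent form present → met
9. sterilization log present → met
10. bloodborne-pathogen training 100 days ago vs limit 120 → met
11. sharps-disposal audit 706 days ago vs limit 730 → met
Not met: 1, 5

1, 5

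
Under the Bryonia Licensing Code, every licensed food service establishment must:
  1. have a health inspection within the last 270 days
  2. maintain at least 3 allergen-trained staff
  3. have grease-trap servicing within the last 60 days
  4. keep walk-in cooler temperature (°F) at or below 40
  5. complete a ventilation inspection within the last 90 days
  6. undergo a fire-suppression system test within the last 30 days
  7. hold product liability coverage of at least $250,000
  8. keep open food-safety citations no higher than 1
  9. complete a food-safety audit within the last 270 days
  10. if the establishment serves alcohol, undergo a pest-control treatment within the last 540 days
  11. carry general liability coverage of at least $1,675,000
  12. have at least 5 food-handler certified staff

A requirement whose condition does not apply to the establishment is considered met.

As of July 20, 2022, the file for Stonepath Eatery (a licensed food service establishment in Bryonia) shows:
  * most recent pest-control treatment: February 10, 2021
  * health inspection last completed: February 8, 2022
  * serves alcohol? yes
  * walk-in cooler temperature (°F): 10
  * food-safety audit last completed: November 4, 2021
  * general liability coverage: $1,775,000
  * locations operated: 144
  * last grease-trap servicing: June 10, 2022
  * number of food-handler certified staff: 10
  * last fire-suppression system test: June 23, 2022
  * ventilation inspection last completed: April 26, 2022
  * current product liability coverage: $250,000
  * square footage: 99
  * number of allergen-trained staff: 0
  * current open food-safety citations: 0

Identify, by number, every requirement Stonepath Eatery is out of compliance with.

2

1. health inspection 162 days ago vs limit 270 → met
2. allergen-trained staff 0 < 3 → not met
3. grease-trap servicing 40 days ago vs limit 60 → met
4. walk-in cooler temperature (°F) 10 ≤ 40 → met
5. ventilation inspection 85 days ago vs limit 90 → met
6. fire-suppression system test 27 days ago vs limit 30 → met
7. product liability coverage $250,000 ≥ $250,000 → met
8. open food-safety citations 0 ≤ 1 → met
9. food-safety audit 258 days ago vs limit 270 → met
10. condition 'serves alcohol' holds; pest-control treatment 525 days ago vs limit 540 → met
11. general liability coverage $1,775,000 ≥ $1,675,000 → met
12. food-handler certified staff 10 ≥ 5 → met
Not met: 2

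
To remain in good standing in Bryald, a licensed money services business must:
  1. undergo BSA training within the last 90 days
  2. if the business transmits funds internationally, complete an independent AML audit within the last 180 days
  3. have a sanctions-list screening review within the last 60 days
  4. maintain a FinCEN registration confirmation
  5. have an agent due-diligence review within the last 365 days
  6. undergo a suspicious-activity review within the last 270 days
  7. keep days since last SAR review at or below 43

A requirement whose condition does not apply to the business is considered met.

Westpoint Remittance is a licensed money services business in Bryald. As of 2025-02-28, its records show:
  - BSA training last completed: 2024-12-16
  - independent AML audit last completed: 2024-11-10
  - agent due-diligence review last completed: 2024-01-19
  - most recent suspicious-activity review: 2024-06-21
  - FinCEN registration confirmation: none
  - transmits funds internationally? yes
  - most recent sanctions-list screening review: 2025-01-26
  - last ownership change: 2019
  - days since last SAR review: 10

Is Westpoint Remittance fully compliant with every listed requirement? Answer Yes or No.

1. BSA training 74 days ago vs limit 90 → met
2. condition 'transmits funds internationally' holds; independent AML audit 110 days ago vs limit 180 → met
3. sanctions-list screening review 33 days ago vs limit 60 → met
4. FinCEN registration confirmation absent → not met
5. agent due-diligence review 406 days ago vs limit 365 → not met
6. suspicious-activity review 252 days ago vs limit 270 → met
7. days since last SAR review 10 ≤ 43 → met
Not met: 4, 5

No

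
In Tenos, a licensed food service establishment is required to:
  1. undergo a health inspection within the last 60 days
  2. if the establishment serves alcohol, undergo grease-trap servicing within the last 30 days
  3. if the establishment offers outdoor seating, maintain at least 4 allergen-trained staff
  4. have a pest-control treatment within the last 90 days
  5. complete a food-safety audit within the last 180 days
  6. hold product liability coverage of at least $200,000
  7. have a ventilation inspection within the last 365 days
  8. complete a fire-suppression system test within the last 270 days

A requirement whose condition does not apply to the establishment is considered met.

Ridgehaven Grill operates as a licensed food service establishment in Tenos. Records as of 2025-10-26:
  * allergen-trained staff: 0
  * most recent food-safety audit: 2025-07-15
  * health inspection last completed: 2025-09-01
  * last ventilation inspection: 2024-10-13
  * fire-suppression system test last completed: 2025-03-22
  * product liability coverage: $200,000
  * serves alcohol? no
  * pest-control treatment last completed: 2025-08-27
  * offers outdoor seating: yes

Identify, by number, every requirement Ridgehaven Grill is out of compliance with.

1. health inspection 55 days ago vs limit 60 → met
2. condition 'serves alcohol' does not hold → requirement n/a → met
3. condition 'offers outdoor seating' holds; allergen-trained staff 0 < 4 → not met
4. pest-control treatment 60 days ago vs limit 90 → met
5. food-safety audit 103 days ago vs limit 180 → met
6. product liability coverage $200,000 ≥ $200,000 → met
7. ventilation inspection 378 days ago vs limit 365 → not met
8. fire-suppression system test 218 days ago vs limit 270 → met
Not met: 3, 7

3, 7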